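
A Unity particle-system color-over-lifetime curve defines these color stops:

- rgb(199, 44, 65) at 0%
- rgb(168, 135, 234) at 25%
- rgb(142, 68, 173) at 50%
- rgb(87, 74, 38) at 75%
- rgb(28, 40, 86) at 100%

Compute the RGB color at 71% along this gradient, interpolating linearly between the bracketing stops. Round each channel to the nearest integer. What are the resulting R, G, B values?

71% lies between the 50% and 75% stops, so the local fraction is t = (71 − 50)/(75 − 50) = 21/25 ≈ 0.84.
R = 142 + 0.84 × (87 − 142) = 95.8 → 96
G = 68 + 0.84 × (74 − 68) = 73.04 → 73
B = 173 + 0.84 × (38 − 173) = 59.6 → 60

(96, 73, 60)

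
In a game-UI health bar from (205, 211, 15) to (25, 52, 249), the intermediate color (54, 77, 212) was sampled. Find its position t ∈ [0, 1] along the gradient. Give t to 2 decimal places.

0.84

Invert the lerp on the B channel (largest span, 234): t = (212 − 15) / (249 − 15) = 197/234 = 0.84188.
Check on R: (54 − 205)/(25 − 205) = 0.8389 ✓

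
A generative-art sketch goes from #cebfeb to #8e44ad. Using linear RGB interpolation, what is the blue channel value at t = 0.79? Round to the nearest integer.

B₁ = 235 (from #cebfeb), B₂ = 173 (from #8e44ad).
B = 235 + 0.79 × (173 − 235) = 186.02 → 186

186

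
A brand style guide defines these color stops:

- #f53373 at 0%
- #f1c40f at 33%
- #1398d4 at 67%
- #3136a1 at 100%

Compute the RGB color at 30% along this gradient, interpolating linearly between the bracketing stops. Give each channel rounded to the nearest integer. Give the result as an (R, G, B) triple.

(241, 183, 24)

30% lies between the 0% and 33% stops, so the local fraction is t = (30 − 0)/(33 − 0) = 30/33 ≈ 0.9091.
#f53373 → (245, 51, 115); #f1c40f → (241, 196, 15).
R = 245 + 0.9091 × (241 − 245) = 241.364 → 241
G = 51 + 0.9091 × (196 − 51) = 182.82 → 183
B = 115 + 0.9091 × (15 − 115) = 24.09 → 24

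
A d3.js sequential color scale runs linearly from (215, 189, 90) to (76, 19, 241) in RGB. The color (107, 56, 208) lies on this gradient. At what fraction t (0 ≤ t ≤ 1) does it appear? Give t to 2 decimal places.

Invert the lerp on the G channel (largest span, 170): t = (56 − 189) / (19 − 189) = -133/-170 = 0.78235.
Check on R: (107 − 215)/(76 − 215) = 0.777 ✓

0.78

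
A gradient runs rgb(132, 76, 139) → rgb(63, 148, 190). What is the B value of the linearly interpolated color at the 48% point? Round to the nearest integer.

B = 139 + 0.48 × (190 − 139) = 163.48 → 163

163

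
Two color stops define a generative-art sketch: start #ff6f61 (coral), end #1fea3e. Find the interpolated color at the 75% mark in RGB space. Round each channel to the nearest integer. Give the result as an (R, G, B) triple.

#ff6f61 → (255, 111, 97); #1fea3e → (31, 234, 62).
75% corresponds to t = 0.75.
R = 255 + 0.75 × (31 − 255) = 255 + 0.75 × -224 = 87 → 87
G = 111 + 0.75 × (234 − 111) = 111 + 0.75 × 123 = 203.25 → 203
B = 97 + 0.75 × (62 − 97) = 97 + 0.75 × -35 = 70.75 → 71

(87, 203, 71)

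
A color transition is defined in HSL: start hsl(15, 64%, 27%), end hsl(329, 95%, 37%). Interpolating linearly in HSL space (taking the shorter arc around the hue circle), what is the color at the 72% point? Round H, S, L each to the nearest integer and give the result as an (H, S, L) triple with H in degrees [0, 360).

(342, 86, 34)

Hue: 329 − 15 = 314°, but |314| > 180 so the shorter arc goes the other way: Δh = 314 − 360 = -46°.
H = 15 + 0.72 × (-46) = -18.12 → -18 → -18 mod 360 = 342°
S = 64 + 0.72 × (95 − 64) = 86.32 → 86%
L = 27 + 0.72 × (37 − 27) = 34.2 → 34%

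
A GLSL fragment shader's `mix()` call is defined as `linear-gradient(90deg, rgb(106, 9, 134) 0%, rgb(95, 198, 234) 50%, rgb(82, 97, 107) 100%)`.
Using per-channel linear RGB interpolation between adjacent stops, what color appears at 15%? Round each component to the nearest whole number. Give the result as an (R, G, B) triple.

(103, 66, 164)

15% lies between the 0% and 50% stops, so the local fraction is t = (15 − 0)/(50 − 0) = 15/50 ≈ 0.3.
R = 106 + 0.3 × (95 − 106) = 102.7 → 103
G = 9 + 0.3 × (198 − 9) = 65.7 → 66
B = 134 + 0.3 × (234 − 134) = 164 → 164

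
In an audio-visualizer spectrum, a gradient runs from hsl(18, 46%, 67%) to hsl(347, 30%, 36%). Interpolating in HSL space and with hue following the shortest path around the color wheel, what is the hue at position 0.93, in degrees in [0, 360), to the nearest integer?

Hue: 347 − 18 = 329°, but |329| > 180 so the shorter arc goes the other way: Δh = 329 − 360 = -31°.
H = 18 + 0.93 × (-31) = -10.83 → -11 → -11 mod 360 = 349°

349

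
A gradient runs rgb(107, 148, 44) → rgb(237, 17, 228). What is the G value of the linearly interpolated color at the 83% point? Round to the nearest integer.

39

G = 148 + 0.83 × (17 − 148) = 39.27 → 39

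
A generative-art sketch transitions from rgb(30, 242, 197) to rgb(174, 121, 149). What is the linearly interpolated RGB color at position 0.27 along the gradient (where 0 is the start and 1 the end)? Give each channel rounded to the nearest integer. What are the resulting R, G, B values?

R = 30 + 0.27 × (174 − 30) = 30 + 0.27 × 144 = 68.88 → 69
G = 242 + 0.27 × (121 − 242) = 242 + 0.27 × -121 = 209.33 → 209
B = 197 + 0.27 × (149 − 197) = 197 + 0.27 × -48 = 184.04 → 184

(69, 209, 184)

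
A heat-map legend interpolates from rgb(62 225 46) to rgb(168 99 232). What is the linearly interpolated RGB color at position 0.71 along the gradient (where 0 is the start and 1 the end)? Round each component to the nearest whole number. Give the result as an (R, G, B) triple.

R = 62 + 0.71 × (168 − 62) = 62 + 0.71 × 106 = 137.26 → 137
G = 225 + 0.71 × (99 − 225) = 225 + 0.71 × -126 = 135.54 → 136
B = 46 + 0.71 × (232 − 46) = 46 + 0.71 × 186 = 178.06 → 178

(137, 136, 178)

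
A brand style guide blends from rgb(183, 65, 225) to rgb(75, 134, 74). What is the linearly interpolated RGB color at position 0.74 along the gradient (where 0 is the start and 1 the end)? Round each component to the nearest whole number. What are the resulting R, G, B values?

(103, 116, 113)

R = 183 + 0.74 × (75 − 183) = 183 + 0.74 × -108 = 103.08 → 103
G = 65 + 0.74 × (134 − 65) = 65 + 0.74 × 69 = 116.06 → 116
B = 225 + 0.74 × (74 − 225) = 225 + 0.74 × -151 = 113.26 → 113
So the blended color is (103, 116, 113), about #677471.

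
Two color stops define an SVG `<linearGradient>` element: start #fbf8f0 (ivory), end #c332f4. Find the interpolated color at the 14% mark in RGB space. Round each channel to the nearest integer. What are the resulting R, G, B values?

(243, 220, 241)

#fbf8f0 → (251, 248, 240); #c332f4 → (195, 50, 244).
14% corresponds to t = 0.14.
R = 251 + 0.14 × (195 − 251) = 251 + 0.14 × -56 = 243.16 → 243
G = 248 + 0.14 × (50 − 248) = 248 + 0.14 × -198 = 220.28 → 220
B = 240 + 0.14 × (244 − 240) = 240 + 0.14 × 4 = 240.56 → 241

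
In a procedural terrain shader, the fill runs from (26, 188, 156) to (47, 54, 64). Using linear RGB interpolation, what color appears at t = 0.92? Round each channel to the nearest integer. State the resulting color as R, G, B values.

R = 26 + 0.92 × (47 − 26) = 26 + 0.92 × 21 = 45.32 → 45
G = 188 + 0.92 × (54 − 188) = 188 + 0.92 × -134 = 64.72 → 65
B = 156 + 0.92 × (64 − 156) = 156 + 0.92 × -92 = 71.36 → 71

(45, 65, 71)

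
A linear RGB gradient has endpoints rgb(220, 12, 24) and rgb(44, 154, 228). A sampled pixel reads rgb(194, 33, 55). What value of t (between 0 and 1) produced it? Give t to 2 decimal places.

Invert the lerp on the B channel (largest span, 204): t = (55 − 24) / (228 − 24) = 31/204 = 0.15196.
Check on R: (194 − 220)/(44 − 220) = 0.1477 ✓

0.15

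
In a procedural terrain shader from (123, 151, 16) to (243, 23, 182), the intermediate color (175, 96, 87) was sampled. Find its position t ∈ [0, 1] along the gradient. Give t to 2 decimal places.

Invert the lerp on the B channel (largest span, 166): t = (87 − 16) / (182 − 16) = 71/166 = 0.42771.
Check on R: (175 − 123)/(243 − 123) = 0.4333 ✓

0.43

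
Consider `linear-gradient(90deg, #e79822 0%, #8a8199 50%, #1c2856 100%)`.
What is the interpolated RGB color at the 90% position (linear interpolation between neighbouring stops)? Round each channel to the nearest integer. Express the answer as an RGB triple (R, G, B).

90% lies between the 50% and 100% stops, so the local fraction is t = (90 − 50)/(100 − 50) = 40/50 ≈ 0.8.
#8a8199 → (138, 129, 153); #1c2856 → (28, 40, 86).
R = 138 + 0.8 × (28 − 138) = 50 → 50
G = 129 + 0.8 × (40 − 129) = 57.8 → 58
B = 153 + 0.8 × (86 − 153) = 99.4 → 99

(50, 58, 99)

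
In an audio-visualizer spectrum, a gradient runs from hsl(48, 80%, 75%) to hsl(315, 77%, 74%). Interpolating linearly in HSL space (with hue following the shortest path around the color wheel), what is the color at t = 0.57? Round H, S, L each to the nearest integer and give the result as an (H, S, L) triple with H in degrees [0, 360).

(355, 78, 74)

Hue: 315 − 48 = 267°, but |267| > 180 so the shorter arc goes the other way: Δh = 267 − 360 = -93°.
H = 48 + 0.57 × (-93) = -5.01 → -5 → -5 mod 360 = 355°
S = 80 + 0.57 × (77 − 80) = 78.29 → 78%
L = 75 + 0.57 × (74 − 75) = 74.43 → 74%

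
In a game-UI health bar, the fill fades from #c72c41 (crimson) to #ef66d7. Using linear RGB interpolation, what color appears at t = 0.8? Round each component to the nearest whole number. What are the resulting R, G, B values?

(231, 90, 185)

#c72c41 → (199, 44, 65); #ef66d7 → (239, 102, 215).
R = 199 + 0.8 × (239 − 199) = 199 + 0.8 × 40 = 231 → 231
G = 44 + 0.8 × (102 − 44) = 44 + 0.8 × 58 = 90.4 → 90
B = 65 + 0.8 × (215 − 65) = 65 + 0.8 × 150 = 185 → 185
So the blended color is (231, 90, 185), about #e75ab9.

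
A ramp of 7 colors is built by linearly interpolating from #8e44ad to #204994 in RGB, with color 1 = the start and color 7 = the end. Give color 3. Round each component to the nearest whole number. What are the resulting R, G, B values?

With 7 swatches and endpoints inclusive, swatch 3 sits at t = (3 − 1)/(7 − 1) = 2/6 ≈ 0.3333.
#8e44ad → (142, 68, 173); #204994 → (32, 73, 148).
R = 142 + 0.3333 × (32 − 142) = 105.337 → 105
G = 68 + 0.3333 × (73 − 68) = 69.666 → 70
B = 173 + 0.3333 × (148 − 173) = 164.667 → 165

(105, 70, 165)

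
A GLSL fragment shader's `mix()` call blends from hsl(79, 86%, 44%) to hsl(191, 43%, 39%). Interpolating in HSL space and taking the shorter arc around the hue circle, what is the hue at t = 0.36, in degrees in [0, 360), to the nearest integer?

Hue arc: Δh = 191 − 79 = 112° (|Δh| ≤ 180, already the shorter path).
H = 79 + 0.36 × (112) = 119.32 → 119°

119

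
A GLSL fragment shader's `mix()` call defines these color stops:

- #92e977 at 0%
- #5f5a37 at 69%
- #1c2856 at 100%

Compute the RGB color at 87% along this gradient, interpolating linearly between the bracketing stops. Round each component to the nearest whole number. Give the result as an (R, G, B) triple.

87% lies between the 69% and 100% stops, so the local fraction is t = (87 − 69)/(100 − 69) = 18/31 ≈ 0.5806.
#5f5a37 → (95, 90, 55); #1c2856 → (28, 40, 86).
R = 95 + 0.5806 × (28 − 95) = 56.1 → 56
G = 90 + 0.5806 × (40 − 90) = 60.97 → 61
B = 55 + 0.5806 × (86 − 55) = 72.999 → 73

(56, 61, 73)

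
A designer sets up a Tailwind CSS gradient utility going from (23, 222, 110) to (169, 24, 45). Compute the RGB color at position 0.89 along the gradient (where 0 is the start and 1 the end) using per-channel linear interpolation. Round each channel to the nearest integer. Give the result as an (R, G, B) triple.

(153, 46, 52)

R = 23 + 0.89 × (169 − 23) = 23 + 0.89 × 146 = 152.94 → 153
G = 222 + 0.89 × (24 − 222) = 222 + 0.89 × -198 = 45.78 → 46
B = 110 + 0.89 × (45 − 110) = 110 + 0.89 × -65 = 52.15 → 52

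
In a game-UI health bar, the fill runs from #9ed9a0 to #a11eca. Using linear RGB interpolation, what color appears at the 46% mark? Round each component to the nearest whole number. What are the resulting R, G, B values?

#9ed9a0 → (158, 217, 160); #a11eca → (161, 30, 202).
46% corresponds to t = 0.46.
R = 158 + 0.46 × (161 − 158) = 158 + 0.46 × 3 = 159.38 → 159
G = 217 + 0.46 × (30 − 217) = 217 + 0.46 × -187 = 130.98 → 131
B = 160 + 0.46 × (202 − 160) = 160 + 0.46 × 42 = 179.32 → 179

(159, 131, 179)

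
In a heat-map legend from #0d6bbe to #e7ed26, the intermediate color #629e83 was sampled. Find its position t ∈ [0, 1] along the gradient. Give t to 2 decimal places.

0.39

Invert the lerp on the R channel (largest span, 218): t = (98 − 13) / (231 − 13) = 85/218 = 0.38991.
Check on G: (158 − 107)/(237 − 107) = 0.3923 ✓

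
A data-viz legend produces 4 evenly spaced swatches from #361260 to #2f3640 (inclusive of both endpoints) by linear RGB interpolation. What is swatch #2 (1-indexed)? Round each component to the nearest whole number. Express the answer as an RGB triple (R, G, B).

With 4 swatches and endpoints inclusive, swatch 2 sits at t = (2 − 1)/(4 − 1) = 1/3 ≈ 0.3333.
#361260 → (54, 18, 96); #2f3640 → (47, 54, 64).
R = 54 + 0.3333 × (47 − 54) = 51.667 → 52
G = 18 + 0.3333 × (54 − 18) = 29.999 → 30
B = 96 + 0.3333 × (64 − 96) = 85.334 → 85

(52, 30, 85)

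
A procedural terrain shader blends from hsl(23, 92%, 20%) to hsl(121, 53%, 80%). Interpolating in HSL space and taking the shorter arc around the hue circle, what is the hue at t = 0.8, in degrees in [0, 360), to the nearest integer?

Hue arc: Δh = 121 − 23 = 98° (|Δh| ≤ 180, already the shorter path).
H = 23 + 0.8 × (98) = 101.4 → 101°

101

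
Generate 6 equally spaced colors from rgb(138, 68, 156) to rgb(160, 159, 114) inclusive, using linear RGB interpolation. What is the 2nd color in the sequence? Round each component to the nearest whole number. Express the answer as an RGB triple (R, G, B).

With 6 swatches and endpoints inclusive, swatch 2 sits at t = (2 − 1)/(6 − 1) = 1/5 ≈ 0.2.
R = 138 + 0.2 × (160 − 138) = 142.4 → 142
G = 68 + 0.2 × (159 − 68) = 86.2 → 86
B = 156 + 0.2 × (114 − 156) = 147.6 → 148

(142, 86, 148)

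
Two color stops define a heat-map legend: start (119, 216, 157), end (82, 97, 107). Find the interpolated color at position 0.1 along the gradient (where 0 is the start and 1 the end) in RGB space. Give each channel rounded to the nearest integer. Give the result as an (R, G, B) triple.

(115, 204, 152)

R = 119 + 0.1 × (82 − 119) = 119 + 0.1 × -37 = 115.3 → 115
G = 216 + 0.1 × (97 − 216) = 216 + 0.1 × -119 = 204.1 → 204
B = 157 + 0.1 × (107 − 157) = 157 + 0.1 × -50 = 152 → 152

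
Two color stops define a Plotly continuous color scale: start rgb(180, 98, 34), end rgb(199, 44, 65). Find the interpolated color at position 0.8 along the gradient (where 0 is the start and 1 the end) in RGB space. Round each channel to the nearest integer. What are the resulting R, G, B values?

R = 180 + 0.8 × (199 − 180) = 180 + 0.8 × 19 = 195.2 → 195
G = 98 + 0.8 × (44 − 98) = 98 + 0.8 × -54 = 54.8 → 55
B = 34 + 0.8 × (65 − 34) = 34 + 0.8 × 31 = 58.8 → 59
So the blended color is (195, 55, 59), about #c3373b.

(195, 55, 59)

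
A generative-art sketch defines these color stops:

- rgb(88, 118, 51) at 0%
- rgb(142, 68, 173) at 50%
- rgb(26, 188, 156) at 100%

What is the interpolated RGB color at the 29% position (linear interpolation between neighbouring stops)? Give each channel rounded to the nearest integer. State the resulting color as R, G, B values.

(119, 89, 122)

29% lies between the 0% and 50% stops, so the local fraction is t = (29 − 0)/(50 − 0) = 29/50 ≈ 0.58.
R = 88 + 0.58 × (142 − 88) = 119.32 → 119
G = 118 + 0.58 × (68 − 118) = 89 → 89
B = 51 + 0.58 × (173 − 51) = 121.76 → 122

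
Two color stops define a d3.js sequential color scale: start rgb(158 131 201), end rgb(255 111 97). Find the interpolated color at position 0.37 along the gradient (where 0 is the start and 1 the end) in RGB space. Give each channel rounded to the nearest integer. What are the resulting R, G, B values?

(194, 124, 163)

R = 158 + 0.37 × (255 − 158) = 158 + 0.37 × 97 = 193.89 → 194
G = 131 + 0.37 × (111 − 131) = 131 + 0.37 × -20 = 123.6 → 124
B = 201 + 0.37 × (97 − 201) = 201 + 0.37 × -104 = 162.52 → 163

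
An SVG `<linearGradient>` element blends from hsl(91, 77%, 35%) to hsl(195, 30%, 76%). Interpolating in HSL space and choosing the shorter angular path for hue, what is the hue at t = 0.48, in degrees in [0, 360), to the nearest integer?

Hue arc: Δh = 195 − 91 = 104° (|Δh| ≤ 180, already the shorter path).
H = 91 + 0.48 × (104) = 140.92 → 141°

141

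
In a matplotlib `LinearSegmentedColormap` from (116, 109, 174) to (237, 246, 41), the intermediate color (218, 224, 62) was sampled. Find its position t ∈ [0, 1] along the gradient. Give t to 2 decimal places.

0.84

Invert the lerp on the G channel (largest span, 137): t = (224 − 109) / (246 − 109) = 115/137 = 0.83942.
Check on R: (218 − 116)/(237 − 116) = 0.843 ✓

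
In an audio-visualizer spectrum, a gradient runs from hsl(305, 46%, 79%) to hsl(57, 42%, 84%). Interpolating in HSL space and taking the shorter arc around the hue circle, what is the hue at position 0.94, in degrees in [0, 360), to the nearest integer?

50

Hue: 57 − 305 = -248°, but |-248| > 180 so the shorter arc goes the other way: Δh = -248 + 360 = 112°.
H = 305 + 0.94 × (112) = 410.28 → 410 → 410 mod 360 = 50°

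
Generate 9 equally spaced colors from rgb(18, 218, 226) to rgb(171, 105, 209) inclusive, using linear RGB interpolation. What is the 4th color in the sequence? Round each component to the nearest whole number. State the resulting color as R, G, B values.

With 9 swatches and endpoints inclusive, swatch 4 sits at t = (4 − 1)/(9 − 1) = 3/8 ≈ 0.375.
R = 18 + 0.375 × (171 − 18) = 75.375 → 75
G = 218 + 0.375 × (105 − 218) = 175.625 → 176
B = 226 + 0.375 × (209 − 226) = 219.625 → 220

(75, 176, 220)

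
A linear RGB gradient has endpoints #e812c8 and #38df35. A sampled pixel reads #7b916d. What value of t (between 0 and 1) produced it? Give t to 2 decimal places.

0.62

Invert the lerp on the G channel (largest span, 205): t = (145 − 18) / (223 − 18) = 127/205 = 0.61951.
Check on R: (123 − 232)/(56 − 232) = 0.6193 ✓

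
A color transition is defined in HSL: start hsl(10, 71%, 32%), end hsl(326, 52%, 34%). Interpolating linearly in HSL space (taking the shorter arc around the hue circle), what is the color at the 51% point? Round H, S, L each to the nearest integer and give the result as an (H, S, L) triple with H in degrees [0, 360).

Hue: 326 − 10 = 316°, but |316| > 180 so the shorter arc goes the other way: Δh = 316 − 360 = -44°.
H = 10 + 0.51 × (-44) = -12.44 → -12 → -12 mod 360 = 348°
S = 71 + 0.51 × (52 − 71) = 61.31 → 61%
L = 32 + 0.51 × (34 − 32) = 33.02 → 33%

(348, 61, 33)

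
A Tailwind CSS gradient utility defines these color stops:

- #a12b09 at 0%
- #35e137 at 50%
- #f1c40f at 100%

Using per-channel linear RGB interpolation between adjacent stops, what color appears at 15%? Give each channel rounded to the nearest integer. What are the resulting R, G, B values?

(129, 98, 23)

15% lies between the 0% and 50% stops, so the local fraction is t = (15 − 0)/(50 − 0) = 15/50 ≈ 0.3.
#a12b09 → (161, 43, 9); #35e137 → (53, 225, 55).
R = 161 + 0.3 × (53 − 161) = 128.6 → 129
G = 43 + 0.3 × (225 − 43) = 97.6 → 98
B = 9 + 0.3 × (55 − 9) = 22.8 → 23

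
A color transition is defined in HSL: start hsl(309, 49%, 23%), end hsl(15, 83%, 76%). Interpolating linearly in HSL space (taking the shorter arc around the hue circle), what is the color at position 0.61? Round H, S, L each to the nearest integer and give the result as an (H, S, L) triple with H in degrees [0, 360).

Hue: 15 − 309 = -294°, but |-294| > 180 so the shorter arc goes the other way: Δh = -294 + 360 = 66°.
H = 309 + 0.61 × (66) = 349.26 → 349°
S = 49 + 0.61 × (83 − 49) = 69.74 → 70%
L = 23 + 0.61 × (76 − 23) = 55.33 → 55%

(349, 70, 55)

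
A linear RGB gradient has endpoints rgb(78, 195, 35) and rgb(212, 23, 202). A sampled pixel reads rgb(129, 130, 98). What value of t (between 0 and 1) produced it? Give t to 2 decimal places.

Invert the lerp on the G channel (largest span, 172): t = (130 − 195) / (23 − 195) = -65/-172 = 0.37791.
Check on R: (129 − 78)/(212 − 78) = 0.3806 ✓

0.38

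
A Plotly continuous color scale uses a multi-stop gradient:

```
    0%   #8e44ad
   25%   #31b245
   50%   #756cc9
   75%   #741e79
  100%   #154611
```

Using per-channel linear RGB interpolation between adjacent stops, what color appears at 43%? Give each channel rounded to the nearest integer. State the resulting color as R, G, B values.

(98, 128, 164)

43% lies between the 25% and 50% stops, so the local fraction is t = (43 − 25)/(50 − 25) = 18/25 ≈ 0.72.
#31b245 → (49, 178, 69); #756cc9 → (117, 108, 201).
R = 49 + 0.72 × (117 − 49) = 97.96 → 98
G = 178 + 0.72 × (108 − 178) = 127.6 → 128
B = 69 + 0.72 × (201 − 69) = 164.04 → 164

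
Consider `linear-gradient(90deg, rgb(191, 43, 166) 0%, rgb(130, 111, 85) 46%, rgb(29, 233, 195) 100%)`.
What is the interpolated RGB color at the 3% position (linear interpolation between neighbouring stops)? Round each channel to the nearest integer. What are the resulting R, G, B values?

(187, 47, 161)

3% lies between the 0% and 46% stops, so the local fraction is t = (3 − 0)/(46 − 0) = 3/46 ≈ 0.0652.
R = 191 + 0.0652 × (130 − 191) = 187.023 → 187
G = 43 + 0.0652 × (111 − 43) = 47.434 → 47
B = 166 + 0.0652 × (85 − 166) = 160.719 → 161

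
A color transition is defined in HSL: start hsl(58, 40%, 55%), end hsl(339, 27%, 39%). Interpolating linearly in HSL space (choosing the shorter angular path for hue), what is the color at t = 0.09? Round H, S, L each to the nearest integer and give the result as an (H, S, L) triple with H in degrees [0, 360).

(51, 39, 54)

Hue: 339 − 58 = 281°, but |281| > 180 so the shorter arc goes the other way: Δh = 281 − 360 = -79°.
H = 58 + 0.09 × (-79) = 50.89 → 51°
S = 40 + 0.09 × (27 − 40) = 38.83 → 39%
L = 55 + 0.09 × (39 − 55) = 53.56 → 54%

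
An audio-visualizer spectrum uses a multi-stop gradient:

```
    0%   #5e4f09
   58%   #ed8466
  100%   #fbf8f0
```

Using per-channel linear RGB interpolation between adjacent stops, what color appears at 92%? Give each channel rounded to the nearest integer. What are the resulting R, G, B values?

(248, 226, 214)

92% lies between the 58% and 100% stops, so the local fraction is t = (92 − 58)/(100 − 58) = 34/42 ≈ 0.8095.
#ed8466 → (237, 132, 102); #fbf8f0 → (251, 248, 240).
R = 237 + 0.8095 × (251 − 237) = 248.333 → 248
G = 132 + 0.8095 × (248 − 132) = 225.902 → 226
B = 102 + 0.8095 × (240 − 102) = 213.711 → 214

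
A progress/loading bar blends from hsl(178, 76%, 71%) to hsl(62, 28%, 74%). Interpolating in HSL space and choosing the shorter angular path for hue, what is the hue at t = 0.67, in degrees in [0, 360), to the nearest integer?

Hue arc: Δh = 62 − 178 = -116° (|Δh| ≤ 180, already the shorter path).
H = 178 + 0.67 × (-116) = 100.28 → 100°

100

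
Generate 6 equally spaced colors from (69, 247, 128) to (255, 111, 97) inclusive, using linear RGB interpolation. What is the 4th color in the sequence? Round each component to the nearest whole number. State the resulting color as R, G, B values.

(181, 165, 109)

With 6 swatches and endpoints inclusive, swatch 4 sits at t = (4 − 1)/(6 − 1) = 3/5 ≈ 0.6.
R = 69 + 0.6 × (255 − 69) = 180.6 → 181
G = 247 + 0.6 × (111 − 247) = 165.4 → 165
B = 128 + 0.6 × (97 − 128) = 109.4 → 109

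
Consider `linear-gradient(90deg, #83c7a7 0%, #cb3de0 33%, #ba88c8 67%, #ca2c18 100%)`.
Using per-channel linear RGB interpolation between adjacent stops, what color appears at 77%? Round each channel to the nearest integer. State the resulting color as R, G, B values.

(191, 108, 147)

77% lies between the 67% and 100% stops, so the local fraction is t = (77 − 67)/(100 − 67) = 10/33 ≈ 0.303.
#ba88c8 → (186, 136, 200); #ca2c18 → (202, 44, 24).
R = 186 + 0.303 × (202 − 186) = 190.848 → 191
G = 136 + 0.303 × (44 − 136) = 108.124 → 108
B = 200 + 0.303 × (24 − 200) = 146.672 → 147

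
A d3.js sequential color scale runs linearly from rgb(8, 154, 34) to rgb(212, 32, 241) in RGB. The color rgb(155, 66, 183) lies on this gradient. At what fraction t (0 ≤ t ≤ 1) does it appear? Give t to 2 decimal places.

0.72

Invert the lerp on the B channel (largest span, 207): t = (183 − 34) / (241 − 34) = 149/207 = 0.71981.
Check on R: (155 − 8)/(212 − 8) = 0.7206 ✓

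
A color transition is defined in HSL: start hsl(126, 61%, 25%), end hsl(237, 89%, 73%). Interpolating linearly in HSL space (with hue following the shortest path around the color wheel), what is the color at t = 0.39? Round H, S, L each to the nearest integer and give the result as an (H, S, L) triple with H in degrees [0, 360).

(169, 72, 44)

Hue arc: Δh = 237 − 126 = 111° (|Δh| ≤ 180, already the shorter path).
H = 126 + 0.39 × (111) = 169.29 → 169°
S = 61 + 0.39 × (89 − 61) = 71.92 → 72%
L = 25 + 0.39 × (73 − 25) = 43.72 → 44%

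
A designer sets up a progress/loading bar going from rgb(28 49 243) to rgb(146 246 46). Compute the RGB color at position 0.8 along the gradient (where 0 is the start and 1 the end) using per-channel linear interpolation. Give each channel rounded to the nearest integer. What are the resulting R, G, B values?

R = 28 + 0.8 × (146 − 28) = 28 + 0.8 × 118 = 122.4 → 122
G = 49 + 0.8 × (246 − 49) = 49 + 0.8 × 197 = 206.6 → 207
B = 243 + 0.8 × (46 − 243) = 243 + 0.8 × -197 = 85.4 → 85

(122, 207, 85)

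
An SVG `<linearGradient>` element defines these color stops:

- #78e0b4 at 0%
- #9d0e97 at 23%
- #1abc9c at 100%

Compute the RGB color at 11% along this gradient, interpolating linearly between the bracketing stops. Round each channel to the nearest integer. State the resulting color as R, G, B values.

(138, 124, 166)

11% lies between the 0% and 23% stops, so the local fraction is t = (11 − 0)/(23 − 0) = 11/23 ≈ 0.4783.
#78e0b4 → (120, 224, 180); #9d0e97 → (157, 14, 151).
R = 120 + 0.4783 × (157 − 120) = 137.697 → 138
G = 224 + 0.4783 × (14 − 224) = 123.557 → 124
B = 180 + 0.4783 × (151 − 180) = 166.129 → 166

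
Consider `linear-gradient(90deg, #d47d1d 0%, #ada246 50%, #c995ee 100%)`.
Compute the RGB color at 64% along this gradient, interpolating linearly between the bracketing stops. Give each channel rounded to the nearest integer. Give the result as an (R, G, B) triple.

64% lies between the 50% and 100% stops, so the local fraction is t = (64 − 50)/(100 − 50) = 14/50 ≈ 0.28.
#ada246 → (173, 162, 70); #c995ee → (201, 149, 238).
R = 173 + 0.28 × (201 − 173) = 180.84 → 181
G = 162 + 0.28 × (149 − 162) = 158.36 → 158
B = 70 + 0.28 × (238 − 70) = 117.04 → 117

(181, 158, 117)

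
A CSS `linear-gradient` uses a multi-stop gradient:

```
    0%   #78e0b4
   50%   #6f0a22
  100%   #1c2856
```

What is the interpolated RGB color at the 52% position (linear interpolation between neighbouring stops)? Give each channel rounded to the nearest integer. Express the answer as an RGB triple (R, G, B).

52% lies between the 50% and 100% stops, so the local fraction is t = (52 − 50)/(100 − 50) = 2/50 ≈ 0.04.
#6f0a22 → (111, 10, 34); #1c2856 → (28, 40, 86).
R = 111 + 0.04 × (28 − 111) = 107.68 → 108
G = 10 + 0.04 × (40 − 10) = 11.2 → 11
B = 34 + 0.04 × (86 − 34) = 36.08 → 36

(108, 11, 36)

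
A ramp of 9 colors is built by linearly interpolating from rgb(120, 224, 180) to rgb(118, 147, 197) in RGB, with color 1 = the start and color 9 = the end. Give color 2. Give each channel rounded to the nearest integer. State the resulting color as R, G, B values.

(120, 214, 182)

With 9 swatches and endpoints inclusive, swatch 2 sits at t = (2 − 1)/(9 − 1) = 1/8 ≈ 0.125.
R = 120 + 0.125 × (118 − 120) = 119.75 → 120
G = 224 + 0.125 × (147 − 224) = 214.375 → 214
B = 180 + 0.125 × (197 − 180) = 182.125 → 182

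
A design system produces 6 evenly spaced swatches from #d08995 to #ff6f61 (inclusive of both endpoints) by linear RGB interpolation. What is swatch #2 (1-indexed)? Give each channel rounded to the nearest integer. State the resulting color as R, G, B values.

With 6 swatches and endpoints inclusive, swatch 2 sits at t = (2 − 1)/(6 − 1) = 1/5 ≈ 0.2.
#d08995 → (208, 137, 149); #ff6f61 → (255, 111, 97).
R = 208 + 0.2 × (255 − 208) = 217.4 → 217
G = 137 + 0.2 × (111 − 137) = 131.8 → 132
B = 149 + 0.2 × (97 − 149) = 138.6 → 139

(217, 132, 139)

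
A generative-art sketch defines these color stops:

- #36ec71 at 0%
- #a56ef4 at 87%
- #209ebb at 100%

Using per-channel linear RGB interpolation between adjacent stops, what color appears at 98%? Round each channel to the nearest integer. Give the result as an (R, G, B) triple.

(52, 151, 196)

98% lies between the 87% and 100% stops, so the local fraction is t = (98 − 87)/(100 − 87) = 11/13 ≈ 0.8462.
#a56ef4 → (165, 110, 244); #209ebb → (32, 158, 187).
R = 165 + 0.8462 × (32 − 165) = 52.455 → 52
G = 110 + 0.8462 × (158 − 110) = 150.618 → 151
B = 244 + 0.8462 × (187 − 244) = 195.767 → 196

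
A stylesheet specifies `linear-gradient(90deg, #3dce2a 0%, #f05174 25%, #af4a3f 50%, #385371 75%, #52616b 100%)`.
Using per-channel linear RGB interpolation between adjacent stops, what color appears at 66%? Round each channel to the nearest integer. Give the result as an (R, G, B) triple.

(99, 80, 95)

66% lies between the 50% and 75% stops, so the local fraction is t = (66 − 50)/(75 − 50) = 16/25 ≈ 0.64.
#af4a3f → (175, 74, 63); #385371 → (56, 83, 113).
R = 175 + 0.64 × (56 − 175) = 98.84 → 99
G = 74 + 0.64 × (83 − 74) = 79.76 → 80
B = 63 + 0.64 × (113 − 63) = 95 → 95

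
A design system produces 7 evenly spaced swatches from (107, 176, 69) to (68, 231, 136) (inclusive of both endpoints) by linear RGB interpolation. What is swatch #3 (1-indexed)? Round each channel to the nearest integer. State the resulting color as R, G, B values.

With 7 swatches and endpoints inclusive, swatch 3 sits at t = (3 − 1)/(7 − 1) = 2/6 ≈ 0.3333.
R = 107 + 0.3333 × (68 − 107) = 94.001 → 94
G = 176 + 0.3333 × (231 − 176) = 194.332 → 194
B = 69 + 0.3333 × (136 − 69) = 91.331 → 91

(94, 194, 91)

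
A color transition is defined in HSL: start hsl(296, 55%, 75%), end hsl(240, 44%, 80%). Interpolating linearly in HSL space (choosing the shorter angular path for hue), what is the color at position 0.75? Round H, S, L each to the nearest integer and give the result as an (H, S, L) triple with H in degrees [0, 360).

(254, 47, 79)

Hue arc: Δh = 240 − 296 = -56° (|Δh| ≤ 180, already the shorter path).
H = 296 + 0.75 × (-56) = 254 → 254°
S = 55 + 0.75 × (44 − 55) = 46.75 → 47%
L = 75 + 0.75 × (80 − 75) = 78.75 → 79%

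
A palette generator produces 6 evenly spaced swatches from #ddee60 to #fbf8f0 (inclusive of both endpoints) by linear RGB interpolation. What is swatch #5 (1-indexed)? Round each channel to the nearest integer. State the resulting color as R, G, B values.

(245, 246, 211)

With 6 swatches and endpoints inclusive, swatch 5 sits at t = (5 − 1)/(6 − 1) = 4/5 ≈ 0.8.
#ddee60 → (221, 238, 96); #fbf8f0 → (251, 248, 240).
R = 221 + 0.8 × (251 − 221) = 245 → 245
G = 238 + 0.8 × (248 − 238) = 246 → 246
B = 96 + 0.8 × (240 − 96) = 211.2 → 211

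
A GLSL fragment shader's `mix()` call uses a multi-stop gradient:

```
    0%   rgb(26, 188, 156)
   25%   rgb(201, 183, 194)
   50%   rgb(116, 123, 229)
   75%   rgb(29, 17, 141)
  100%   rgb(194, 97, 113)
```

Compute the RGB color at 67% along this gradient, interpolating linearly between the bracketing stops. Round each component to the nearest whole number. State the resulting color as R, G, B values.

(57, 51, 169)

67% lies between the 50% and 75% stops, so the local fraction is t = (67 − 50)/(75 − 50) = 17/25 ≈ 0.68.
R = 116 + 0.68 × (29 − 116) = 56.84 → 57
G = 123 + 0.68 × (17 − 123) = 50.92 → 51
B = 229 + 0.68 × (141 − 229) = 169.16 → 169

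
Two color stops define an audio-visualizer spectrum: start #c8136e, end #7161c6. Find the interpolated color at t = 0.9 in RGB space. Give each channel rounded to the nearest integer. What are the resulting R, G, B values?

(122, 89, 189)

#c8136e → (200, 19, 110); #7161c6 → (113, 97, 198).
R = 200 + 0.9 × (113 − 200) = 200 + 0.9 × -87 = 121.7 → 122
G = 19 + 0.9 × (97 − 19) = 19 + 0.9 × 78 = 89.2 → 89
B = 110 + 0.9 × (198 − 110) = 110 + 0.9 × 88 = 189.2 → 189
So the blended color is (122, 89, 189), about #7a59bd.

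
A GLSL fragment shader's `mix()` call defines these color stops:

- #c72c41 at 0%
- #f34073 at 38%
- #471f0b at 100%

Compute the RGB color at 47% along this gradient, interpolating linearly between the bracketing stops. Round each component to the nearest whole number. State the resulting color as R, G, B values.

(218, 59, 100)

47% lies between the 38% and 100% stops, so the local fraction is t = (47 − 38)/(100 − 38) = 9/62 ≈ 0.1452.
#f34073 → (243, 64, 115); #471f0b → (71, 31, 11).
R = 243 + 0.1452 × (71 − 243) = 218.026 → 218
G = 64 + 0.1452 × (31 − 64) = 59.208 → 59
B = 115 + 0.1452 × (11 − 115) = 99.899 → 100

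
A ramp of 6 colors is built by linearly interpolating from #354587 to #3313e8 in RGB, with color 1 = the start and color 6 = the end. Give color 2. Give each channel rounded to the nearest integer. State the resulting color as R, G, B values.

With 6 swatches and endpoints inclusive, swatch 2 sits at t = (2 − 1)/(6 − 1) = 1/5 ≈ 0.2.
#354587 → (53, 69, 135); #3313e8 → (51, 19, 232).
R = 53 + 0.2 × (51 − 53) = 52.6 → 53
G = 69 + 0.2 × (19 − 69) = 59 → 59
B = 135 + 0.2 × (232 − 135) = 154.4 → 154

(53, 59, 154)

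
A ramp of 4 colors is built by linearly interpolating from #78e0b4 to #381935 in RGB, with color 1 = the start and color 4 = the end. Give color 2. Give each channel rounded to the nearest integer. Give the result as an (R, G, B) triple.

With 4 swatches and endpoints inclusive, swatch 2 sits at t = (2 − 1)/(4 − 1) = 1/3 ≈ 0.3333.
#78e0b4 → (120, 224, 180); #381935 → (56, 25, 53).
R = 120 + 0.3333 × (56 − 120) = 98.669 → 99
G = 224 + 0.3333 × (25 − 224) = 157.673 → 158
B = 180 + 0.3333 × (53 − 180) = 137.671 → 138

(99, 158, 138)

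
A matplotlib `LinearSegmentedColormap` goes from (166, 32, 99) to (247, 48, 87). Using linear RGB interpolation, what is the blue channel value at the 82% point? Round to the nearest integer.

89

B = 99 + 0.82 × (87 − 99) = 89.16 → 89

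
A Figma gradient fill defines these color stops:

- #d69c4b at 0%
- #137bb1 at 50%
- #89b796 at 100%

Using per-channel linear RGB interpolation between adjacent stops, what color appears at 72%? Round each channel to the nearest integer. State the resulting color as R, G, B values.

(71, 149, 165)

72% lies between the 50% and 100% stops, so the local fraction is t = (72 − 50)/(100 − 50) = 22/50 ≈ 0.44.
#137bb1 → (19, 123, 177); #89b796 → (137, 183, 150).
R = 19 + 0.44 × (137 − 19) = 70.92 → 71
G = 123 + 0.44 × (183 − 123) = 149.4 → 149
B = 177 + 0.44 × (150 − 177) = 165.12 → 165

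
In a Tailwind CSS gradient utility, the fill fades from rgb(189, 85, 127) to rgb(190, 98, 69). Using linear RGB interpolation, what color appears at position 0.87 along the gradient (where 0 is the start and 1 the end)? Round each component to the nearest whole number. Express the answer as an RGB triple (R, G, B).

(190, 96, 77)

R = 189 + 0.87 × (190 − 189) = 189 + 0.87 × 1 = 189.87 → 190
G = 85 + 0.87 × (98 − 85) = 85 + 0.87 × 13 = 96.31 → 96
B = 127 + 0.87 × (69 − 127) = 127 + 0.87 × -58 = 76.54 → 77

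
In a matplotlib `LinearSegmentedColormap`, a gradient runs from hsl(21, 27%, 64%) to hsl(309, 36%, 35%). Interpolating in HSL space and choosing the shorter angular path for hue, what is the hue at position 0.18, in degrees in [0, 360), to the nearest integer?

Hue: 309 − 21 = 288°, but |288| > 180 so the shorter arc goes the other way: Δh = 288 − 360 = -72°.
H = 21 + 0.18 × (-72) = 8.04 → 8°

8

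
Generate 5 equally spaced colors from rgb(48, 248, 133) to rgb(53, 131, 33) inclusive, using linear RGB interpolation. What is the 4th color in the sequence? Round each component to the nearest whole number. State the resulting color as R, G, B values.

(52, 160, 58)

With 5 swatches and endpoints inclusive, swatch 4 sits at t = (4 − 1)/(5 − 1) = 3/4 ≈ 0.75.
R = 48 + 0.75 × (53 − 48) = 51.75 → 52
G = 248 + 0.75 × (131 − 248) = 160.25 → 160
B = 133 + 0.75 × (33 − 133) = 58 → 58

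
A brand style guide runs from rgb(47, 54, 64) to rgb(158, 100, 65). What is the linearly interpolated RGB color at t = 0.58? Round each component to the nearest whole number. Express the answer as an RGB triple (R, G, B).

R = 47 + 0.58 × (158 − 47) = 47 + 0.58 × 111 = 111.38 → 111
G = 54 + 0.58 × (100 − 54) = 54 + 0.58 × 46 = 80.68 → 81
B = 64 + 0.58 × (65 − 64) = 64 + 0.58 × 1 = 64.58 → 65

(111, 81, 65)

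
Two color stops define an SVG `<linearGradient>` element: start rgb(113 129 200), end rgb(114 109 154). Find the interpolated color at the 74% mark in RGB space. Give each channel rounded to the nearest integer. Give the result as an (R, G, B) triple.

74% corresponds to t = 0.74.
R = 113 + 0.74 × (114 − 113) = 113 + 0.74 × 1 = 113.74 → 114
G = 129 + 0.74 × (109 − 129) = 129 + 0.74 × -20 = 114.2 → 114
B = 200 + 0.74 × (154 − 200) = 200 + 0.74 × -46 = 165.96 → 166

(114, 114, 166)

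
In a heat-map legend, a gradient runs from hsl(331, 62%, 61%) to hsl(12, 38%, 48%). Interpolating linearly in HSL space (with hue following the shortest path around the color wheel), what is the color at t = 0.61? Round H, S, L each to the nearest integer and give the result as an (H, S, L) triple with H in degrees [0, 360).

(356, 47, 53)

Hue: 12 − 331 = -319°, but |-319| > 180 so the shorter arc goes the other way: Δh = -319 + 360 = 41°.
H = 331 + 0.61 × (41) = 356.01 → 356°
S = 62 + 0.61 × (38 − 62) = 47.36 → 47%
L = 61 + 0.61 × (48 − 61) = 53.07 → 53%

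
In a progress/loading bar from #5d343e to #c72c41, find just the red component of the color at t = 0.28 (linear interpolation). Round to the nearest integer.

R₁ = 93 (from #5d343e), R₂ = 199 (from #c72c41).
R = 93 + 0.28 × (199 − 93) = 122.68 → 123

123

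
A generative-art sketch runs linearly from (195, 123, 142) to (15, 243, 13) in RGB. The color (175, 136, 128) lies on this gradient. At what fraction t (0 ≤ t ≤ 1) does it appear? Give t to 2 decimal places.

Invert the lerp on the R channel (largest span, 180): t = (175 − 195) / (15 − 195) = -20/-180 = 0.11111.
Check on G: (136 − 123)/(243 − 123) = 0.1083 ✓

0.11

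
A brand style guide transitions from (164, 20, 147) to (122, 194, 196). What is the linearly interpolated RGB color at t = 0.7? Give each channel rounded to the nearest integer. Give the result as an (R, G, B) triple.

(135, 142, 181)

R = 164 + 0.7 × (122 − 164) = 164 + 0.7 × -42 = 134.6 → 135
G = 20 + 0.7 × (194 − 20) = 20 + 0.7 × 174 = 141.8 → 142
B = 147 + 0.7 × (196 − 147) = 147 + 0.7 × 49 = 181.3 → 181
So the blended color is (135, 142, 181), about #878eb5.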